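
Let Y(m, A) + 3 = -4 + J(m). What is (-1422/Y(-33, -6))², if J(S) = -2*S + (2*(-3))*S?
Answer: 2022084/66049 ≈ 30.615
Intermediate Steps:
J(S) = -8*S (J(S) = -2*S - 6*S = -8*S)
Y(m, A) = -7 - 8*m (Y(m, A) = -3 + (-4 - 8*m) = -7 - 8*m)
(-1422/Y(-33, -6))² = (-1422/(-7 - 8*(-33)))² = (-1422/(-7 + 264))² = (-1422/257)² = 2022084/66049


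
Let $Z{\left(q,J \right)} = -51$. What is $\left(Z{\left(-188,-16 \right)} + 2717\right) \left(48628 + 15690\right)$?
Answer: $171471788$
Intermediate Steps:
$\left(Z{\left(-188,-16 \right)} + 2717\right) \left(48628 + 15690\right) = \left(-51 + 2717\right) \left(48628 + 15690\right) = 2666 \cdot 64318 = 171471788$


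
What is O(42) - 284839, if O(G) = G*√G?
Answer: -284839 + 42*√42 ≈ -2.8457e+5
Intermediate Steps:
O(G) = G^(3/2)
O(42) - 284839 = 42^(3/2) - 284839 = 42*√42 - 284839 = -284839 + 42*√42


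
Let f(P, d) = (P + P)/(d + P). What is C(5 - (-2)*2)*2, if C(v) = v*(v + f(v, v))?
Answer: 180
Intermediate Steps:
f(P, d) = 2*P/(P + d) (f(P, d) = (2*P)/(P + d) = 2*P/(P + d))
C(v) = v*(1 + v) (C(v) = v*(v + 2*v/(v + v)) = v*(v + 2*v/((2*v))) = v*(v + 2*v*(1/(2*v))) = v*(v + 1) = v*(1 + v))
C(5 - (-2)*2)*2 = ((5 - (-2)*2)*(1 + (5 - (-2)*2)))*2 = ((5 - 1*(-4))*(1 + (5 - 1*(-4))))*2 = ((5 + 4)*(1 + (5 + 4)))*2 = (9*(1 + 9))*2 = (9*10)*2 = 90*2 = 180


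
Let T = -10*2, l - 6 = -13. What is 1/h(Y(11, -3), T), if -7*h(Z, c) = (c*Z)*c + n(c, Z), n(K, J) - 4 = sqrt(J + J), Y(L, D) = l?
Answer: 9786/3908815 + 7*I*sqrt(14)/7817630 ≈ 0.0025036 + 3.3503e-6*I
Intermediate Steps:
l = -7 (l = 6 - 13 = -7)
Y(L, D) = -7
n(K, J) = 4 + sqrt(2)*sqrt(J) (n(K, J) = 4 + sqrt(J + J) = 4 + sqrt(2*J) = 4 + sqrt(2)*sqrt(J))
T = -20
h(Z, c) = -4/7 - Z*c**2/7 - sqrt(2)*sqrt(Z)/7 (h(Z, c) = -((c*Z)*c + (4 + sqrt(2)*sqrt(Z)))/7 = -((Z*c)*c + (4 + sqrt(2)*sqrt(Z)))/7 = -(Z*c**2 + (4 + sqrt(2)*sqrt(Z)))/7 = -(4 + Z*c**2 + sqrt(2)*sqrt(Z))/7 = -4/7 - Z*c**2/7 - sqrt(2)*sqrt(Z)/7)
1/h(Y(11, -3), T) = 1/(-4/7 - 1/7*(-7)*(-20)**2 - sqrt(2)*sqrt(-7)/7) = 1/(-4/7 - 1/7*(-7)*400 - sqrt(2)*I*sqrt(7)/7) = 1/(-4/7 + 400 - I*sqrt(14)/7) = 1/(2796/7 - I*sqrt(14)/7)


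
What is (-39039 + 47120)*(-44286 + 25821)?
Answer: -149215665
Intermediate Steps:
(-39039 + 47120)*(-44286 + 25821) = 8081*(-18465) = -149215665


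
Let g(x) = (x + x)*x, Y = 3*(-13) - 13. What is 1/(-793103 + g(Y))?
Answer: -1/787695 ≈ -1.2695e-6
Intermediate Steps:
Y = -52 (Y = -39 - 13 = -52)
g(x) = 2*x² (g(x) = (2*x)*x = 2*x²)
1/(-793103 + g(Y)) = 1/(-793103 + 2*(-52)²) = 1/(-793103 + 2*2704) = 1/(-793103 + 5408) = 1/(-787695) = -1/787695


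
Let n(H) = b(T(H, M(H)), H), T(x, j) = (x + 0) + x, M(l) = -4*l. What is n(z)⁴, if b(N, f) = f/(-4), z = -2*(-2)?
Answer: 1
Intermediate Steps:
z = 4
T(x, j) = 2*x (T(x, j) = x + x = 2*x)
b(N, f) = -f/4 (b(N, f) = f*(-¼) = -f/4)
n(H) = -H/4
n(z)⁴ = (-¼*4)⁴ = (-1)⁴ = 1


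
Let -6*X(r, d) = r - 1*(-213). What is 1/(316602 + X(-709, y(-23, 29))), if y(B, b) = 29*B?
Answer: 3/950054 ≈ 3.1577e-6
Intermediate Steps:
X(r, d) = -71/2 - r/6 (X(r, d) = -(r - 1*(-213))/6 = -(r + 213)/6 = -(213 + r)/6 = -71/2 - r/6)
1/(316602 + X(-709, y(-23, 29))) = 1/(316602 + (-71/2 - ⅙*(-709))) = 1/(316602 + (-71/2 + 709/6)) = 1/(316602 + 248/3) = 1/(950054/3) = 3/950054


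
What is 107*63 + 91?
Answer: 6832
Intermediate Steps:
107*63 + 91 = 6741 + 91 = 6832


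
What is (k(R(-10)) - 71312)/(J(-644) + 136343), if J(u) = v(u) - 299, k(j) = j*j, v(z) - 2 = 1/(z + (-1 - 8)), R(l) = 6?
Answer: -46543228/88838037 ≈ -0.52391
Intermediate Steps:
v(z) = 2 + 1/(-9 + z) (v(z) = 2 + 1/(z + (-1 - 8)) = 2 + 1/(z - 9) = 2 + 1/(-9 + z))
k(j) = j²
J(u) = -299 + (-17 + 2*u)/(-9 + u) (J(u) = (-17 + 2*u)/(-9 + u) - 299 = -299 + (-17 + 2*u)/(-9 + u))
(k(R(-10)) - 71312)/(J(-644) + 136343) = (6² - 71312)/((2674 - 297*(-644))/(-9 - 644) + 136343) = (36 - 71312)/((2674 + 191268)/(-653) + 136343) = -71276/(-1/653*193942 + 136343) = -71276/(-193942/653 + 136343) = -71276/88838037/653 = -71276*653/88838037 = -46543228/88838037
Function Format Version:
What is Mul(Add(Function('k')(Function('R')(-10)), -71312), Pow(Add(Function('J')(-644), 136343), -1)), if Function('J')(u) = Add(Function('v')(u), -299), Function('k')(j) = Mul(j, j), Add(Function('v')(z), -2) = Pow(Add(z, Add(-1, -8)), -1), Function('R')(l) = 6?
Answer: Rational(-46543228, 88838037) ≈ -0.52391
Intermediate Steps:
Function('v')(z) = Add(2, Pow(Add(-9, z), -1)) (Function('v')(z) = Add(2, Pow(Add(z, Add(-1, -8)), -1)) = Add(2, Pow(Add(z, -9), -1)) = Add(2, Pow(Add(-9, z), -1)))
Function('k')(j) = Pow(j, 2)
Function('J')(u) = Add(-299, Mul(Pow(Add(-9, u), -1), Add(-17, Mul(2, u)))) (Function('J')(u) = Add(Mul(Pow(Add(-9, u), -1), Add(-17, Mul(2, u))), -299) = Add(-299, Mul(Pow(Add(-9, u), -1), Add(-17, Mul(2, u)))))
Mul(Add(Function('k')(Function('R')(-10)), -71312), Pow(Add(Function('J')(-644), 136343), -1)) = Mul(Add(Pow(6, 2), -71312), Pow(Add(Mul(Pow(Add(-9, -644), -1), Add(2674, Mul(-297, -644))), 136343), -1)) = Mul(Add(36, -71312), Pow(Add(Mul(Pow(-653, -1), Add(2674, 191268)), 136343), -1)) = Mul(-71276, Pow(Add(Mul(Rational(-1, 653), 193942), 136343), -1)) = Mul(-71276, Pow(Add(Rational(-193942, 653), 136343), -1)) = Mul(-71276, Pow(Rational(88838037, 653), -1)) = Mul(-71276, Rational(653, 88838037)) = Rational(-46543228, 88838037)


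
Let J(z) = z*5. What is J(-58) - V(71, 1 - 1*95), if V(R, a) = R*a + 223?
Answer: 6161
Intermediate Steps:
V(R, a) = 223 + R*a
J(z) = 5*z
J(-58) - V(71, 1 - 1*95) = 5*(-58) - (223 + 71*(1 - 1*95)) = -290 - (223 + 71*(1 - 95)) = -290 - (223 + 71*(-94)) = -290 - (223 - 6674) = -290 - 1*(-6451) = -290 + 6451 = 6161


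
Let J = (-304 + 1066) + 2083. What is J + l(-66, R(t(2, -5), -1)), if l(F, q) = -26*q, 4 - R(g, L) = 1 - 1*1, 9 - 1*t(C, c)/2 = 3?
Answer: 2741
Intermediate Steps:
t(C, c) = 12 (t(C, c) = 18 - 2*3 = 18 - 6 = 12)
R(g, L) = 4 (R(g, L) = 4 - (1 - 1*1) = 4 - (1 - 1) = 4 - 1*0 = 4 + 0 = 4)
J = 2845 (J = 762 + 2083 = 2845)
J + l(-66, R(t(2, -5), -1)) = 2845 - 26*4 = 2845 - 104 = 2741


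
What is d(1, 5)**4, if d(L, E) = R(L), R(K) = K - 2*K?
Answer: 1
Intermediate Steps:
R(K) = -K
d(L, E) = -L
d(1, 5)**4 = (-1*1)**4 = (-1)**4 = 1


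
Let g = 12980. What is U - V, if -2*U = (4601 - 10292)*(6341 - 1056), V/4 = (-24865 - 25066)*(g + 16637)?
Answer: 11860528351/2 ≈ 5.9303e+9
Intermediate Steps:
V = -5915225708 (V = 4*((-24865 - 25066)*(12980 + 16637)) = 4*(-49931*29617) = 4*(-1478806427) = -5915225708)
U = 30076935/2 (U = -(4601 - 10292)*(6341 - 1056)/2 = -(-5691)*5285/2 = -1/2*(-30076935) = 30076935/2 ≈ 1.5038e+7)
U - V = 30076935/2 - 1*(-5915225708) = 30076935/2 + 5915225708 = 11860528351/2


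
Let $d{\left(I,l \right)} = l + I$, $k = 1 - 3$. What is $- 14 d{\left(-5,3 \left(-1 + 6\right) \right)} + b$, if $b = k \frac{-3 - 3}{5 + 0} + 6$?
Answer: $- \frac{658}{5} \approx -131.6$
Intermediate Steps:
$k = -2$
$d{\left(I,l \right)} = I + l$
$b = \frac{42}{5}$ ($b = - 2 \frac{-3 - 3}{5 + 0} + 6 = - 2 \left(- \frac{6}{5}\right) + 6 = - 2 \left(\left(-6\right) \frac{1}{5}\right) + 6 = \left(-2\right) \left(- \frac{6}{5}\right) + 6 = \frac{12}{5} + 6 = \frac{42}{5} \approx 8.4$)
$- 14 d{\left(-5,3 \left(-1 + 6\right) \right)} + b = - 14 \left(-5 + 3 \left(-1 + 6\right)\right) + \frac{42}{5} = - 14 \left(-5 + 3 \cdot 5\right) + \frac{42}{5} = - 14 \left(-5 + 15\right) + \frac{42}{5} = \left(-14\right) 10 + \frac{42}{5} = -140 + \frac{42}{5} = - \frac{658}{5}$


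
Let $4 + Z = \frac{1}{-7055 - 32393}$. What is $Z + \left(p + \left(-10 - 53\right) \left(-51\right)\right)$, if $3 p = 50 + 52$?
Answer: $\frac{127929863}{39448} \approx 3243.0$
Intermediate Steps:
$p = 34$ ($p = \frac{50 + 52}{3} = \frac{1}{3} \cdot 102 = 34$)
$Z = - \frac{157793}{39448}$ ($Z = -4 + \frac{1}{-7055 - 32393} = -4 + \frac{1}{-39448} = -4 - \frac{1}{39448} = - \frac{157793}{39448} \approx -4.0$)
$Z + \left(p + \left(-10 - 53\right) \left(-51\right)\right) = - \frac{157793}{39448} + \left(34 + \left(-10 - 53\right) \left(-51\right)\right) = - \frac{157793}{39448} + \left(34 - -3213\right) = - \frac{157793}{39448} + \left(34 + 3213\right) = - \frac{157793}{39448} + 3247 = \frac{127929863}{39448}$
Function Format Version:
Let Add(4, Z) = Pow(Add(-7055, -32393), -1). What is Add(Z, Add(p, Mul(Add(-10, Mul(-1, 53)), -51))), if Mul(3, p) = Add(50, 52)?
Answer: Rational(127929863, 39448) ≈ 3243.0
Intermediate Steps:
p = 34 (p = Mul(Rational(1, 3), Add(50, 52)) = Mul(Rational(1, 3), 102) = 34)
Z = Rational(-157793, 39448) (Z = Add(-4, Pow(Add(-7055, -32393), -1)) = Add(-4, Pow(-39448, -1)) = Add(-4, Rational(-1, 39448)) = Rational(-157793, 39448) ≈ -4.0000)
Add(Z, Add(p, Mul(Add(-10, Mul(-1, 53)), -51))) = Add(Rational(-157793, 39448), Add(34, Mul(Add(-10, Mul(-1, 53)), -51))) = Add(Rational(-157793, 39448), Add(34, Mul(Add(-10, -53), -51))) = Add(Rational(-157793, 39448), Add(34, Mul(-63, -51))) = Add(Rational(-157793, 39448), Add(34, 3213)) = Add(Rational(-157793, 39448), 3247) = Rational(127929863, 39448)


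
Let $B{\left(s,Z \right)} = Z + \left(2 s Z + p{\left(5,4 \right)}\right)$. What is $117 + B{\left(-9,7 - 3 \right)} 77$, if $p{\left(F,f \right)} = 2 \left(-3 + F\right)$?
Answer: $-4811$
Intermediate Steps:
$p{\left(F,f \right)} = -6 + 2 F$
$B{\left(s,Z \right)} = 4 + Z + 2 Z s$ ($B{\left(s,Z \right)} = Z + \left(2 s Z + \left(-6 + 2 \cdot 5\right)\right) = Z + \left(2 Z s + \left(-6 + 10\right)\right) = Z + \left(2 Z s + 4\right) = Z + \left(4 + 2 Z s\right) = 4 + Z + 2 Z s$)
$117 + B{\left(-9,7 - 3 \right)} 77 = 117 + \left(4 + \left(7 - 3\right) + 2 \left(7 - 3\right) \left(-9\right)\right) 77 = 117 + \left(4 + 4 + 2 \cdot 4 \left(-9\right)\right) 77 = 117 + \left(4 + 4 - 72\right) 77 = 117 - 4928 = -4811$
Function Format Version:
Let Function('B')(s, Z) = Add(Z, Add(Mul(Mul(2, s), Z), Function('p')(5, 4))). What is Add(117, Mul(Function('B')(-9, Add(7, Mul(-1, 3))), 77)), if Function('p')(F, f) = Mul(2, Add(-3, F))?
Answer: -4811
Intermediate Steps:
Function('p')(F, f) = Add(-6, Mul(2, F))
Function('B')(s, Z) = Add(4, Z, Mul(2, Z, s)) (Function('B')(s, Z) = Add(Z, Add(Mul(Mul(2, s), Z), Add(-6, Mul(2, 5)))) = Add(Z, Add(Mul(2, Z, s), Add(-6, 10))) = Add(Z, Add(Mul(2, Z, s), 4)) = Add(Z, Add(4, Mul(2, Z, s))) = Add(4, Z, Mul(2, Z, s)))
Add(117, Mul(Function('B')(-9, Add(7, Mul(-1, 3))), 77)) = Add(117, Mul(Add(4, Add(7, Mul(-1, 3)), Mul(2, Add(7, Mul(-1, 3)), -9)), 77)) = Add(117, Mul(Add(4, Add(7, -3), Mul(2, Add(7, -3), -9)), 77)) = Add(117, Mul(Add(4, 4, Mul(2, 4, -9)), 77)) = Add(117, Mul(Add(4, 4, -72), 77)) = Add(117, Mul(-64, 77)) = Add(117, -4928) = -4811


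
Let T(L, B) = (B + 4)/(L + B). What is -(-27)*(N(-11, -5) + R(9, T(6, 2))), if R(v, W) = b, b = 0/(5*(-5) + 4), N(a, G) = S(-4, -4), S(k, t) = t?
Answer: -108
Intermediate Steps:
N(a, G) = -4
T(L, B) = (4 + B)/(B + L)
b = 0 (b = 0/(-25 + 4) = 0/(-21) = 0*(-1/21) = 0)
R(v, W) = 0
-(-27)*(N(-11, -5) + R(9, T(6, 2))) = -(-27)*(-4 + 0) = -(-27)*(-4) = -1*108 = -108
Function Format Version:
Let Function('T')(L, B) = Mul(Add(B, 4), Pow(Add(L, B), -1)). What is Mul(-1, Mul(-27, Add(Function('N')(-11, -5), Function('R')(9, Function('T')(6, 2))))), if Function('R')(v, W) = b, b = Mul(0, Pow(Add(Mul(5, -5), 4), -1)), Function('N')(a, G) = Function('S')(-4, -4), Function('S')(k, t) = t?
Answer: -108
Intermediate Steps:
Function('N')(a, G) = -4
Function('T')(L, B) = Mul(Pow(Add(B, L), -1), Add(4, B)) (Function('T')(L, B) = Mul(Add(4, B), Pow(Add(B, L), -1)) = Mul(Pow(Add(B, L), -1), Add(4, B)))
b = 0 (b = Mul(0, Pow(Add(-25, 4), -1)) = Mul(0, Pow(-21, -1)) = Mul(0, Rational(-1, 21)) = 0)
Function('R')(v, W) = 0
Mul(-1, Mul(-27, Add(Function('N')(-11, -5), Function('R')(9, Function('T')(6, 2))))) = Mul(-1, Mul(-27, Add(-4, 0))) = Mul(-1, Mul(-27, -4)) = Mul(-1, 108) = -108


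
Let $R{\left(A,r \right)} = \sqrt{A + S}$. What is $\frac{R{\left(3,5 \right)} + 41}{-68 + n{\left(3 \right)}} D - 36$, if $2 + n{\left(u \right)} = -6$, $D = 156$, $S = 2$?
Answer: $- \frac{2283}{19} - \frac{39 \sqrt{5}}{19} \approx -124.75$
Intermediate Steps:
$R{\left(A,r \right)} = \sqrt{2 + A}$ ($R{\left(A,r \right)} = \sqrt{A + 2} = \sqrt{2 + A}$)
$n{\left(u \right)} = -8$ ($n{\left(u \right)} = -2 - 6 = -8$)
$\frac{R{\left(3,5 \right)} + 41}{-68 + n{\left(3 \right)}} D - 36 = \frac{\sqrt{2 + 3} + 41}{-68 - 8} \cdot 156 - 36 = \frac{\sqrt{5} + 41}{-76} \cdot 156 - 36 = \left(41 + \sqrt{5}\right) \left(- \frac{1}{76}\right) 156 - 36 = \left(- \frac{41}{76} - \frac{\sqrt{5}}{76}\right) 156 - 36 = \left(- \frac{1599}{19} - \frac{39 \sqrt{5}}{19}\right) - 36 = - \frac{2283}{19} - \frac{39 \sqrt{5}}{19}$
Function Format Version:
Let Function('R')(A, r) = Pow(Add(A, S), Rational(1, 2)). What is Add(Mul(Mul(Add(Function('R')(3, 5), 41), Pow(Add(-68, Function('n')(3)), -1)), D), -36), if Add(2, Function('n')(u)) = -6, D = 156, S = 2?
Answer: Add(Rational(-2283, 19), Mul(Rational(-39, 19), Pow(5, Rational(1, 2)))) ≈ -124.75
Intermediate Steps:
Function('R')(A, r) = Pow(Add(2, A), Rational(1, 2)) (Function('R')(A, r) = Pow(Add(A, 2), Rational(1, 2)) = Pow(Add(2, A), Rational(1, 2)))
Function('n')(u) = -8 (Function('n')(u) = Add(-2, -6) = -8)
Add(Mul(Mul(Add(Function('R')(3, 5), 41), Pow(Add(-68, Function('n')(3)), -1)), D), -36) = Add(Mul(Mul(Add(Pow(Add(2, 3), Rational(1, 2)), 41), Pow(Add(-68, -8), -1)), 156), -36) = Add(Mul(Mul(Add(Pow(5, Rational(1, 2)), 41), Pow(-76, -1)), 156), -36) = Add(Mul(Mul(Add(41, Pow(5, Rational(1, 2))), Rational(-1, 76)), 156), -36) = Add(Mul(Add(Rational(-41, 76), Mul(Rational(-1, 76), Pow(5, Rational(1, 2)))), 156), -36) = Add(Add(Rational(-1599, 19), Mul(Rational(-39, 19), Pow(5, Rational(1, 2)))), -36) = Add(Rational(-2283, 19), Mul(Rational(-39, 19), Pow(5, Rational(1, 2))))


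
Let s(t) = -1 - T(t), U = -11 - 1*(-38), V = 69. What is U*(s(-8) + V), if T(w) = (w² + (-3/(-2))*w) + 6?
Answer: 270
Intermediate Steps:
T(w) = 6 + w² + 3*w/2 (T(w) = (w² + (-3*(-½))*w) + 6 = (w² + 3*w/2) + 6 = 6 + w² + 3*w/2)
U = 27 (U = -11 + 38 = 27)
s(t) = -7 - t² - 3*t/2 (s(t) = -1 - (6 + t² + 3*t/2) = -1 + (-6 - t² - 3*t/2) = -7 - t² - 3*t/2)
U*(s(-8) + V) = 27*((-7 - 1*(-8)² - 3/2*(-8)) + 69) = 27*((-7 - 1*64 + 12) + 69) = 27*((-7 - 64 + 12) + 69) = 27*(-59 + 69) = 27*10 = 270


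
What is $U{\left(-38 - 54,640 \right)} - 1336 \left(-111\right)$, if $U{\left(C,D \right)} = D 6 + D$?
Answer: $152776$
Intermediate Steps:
$U{\left(C,D \right)} = 7 D$ ($U{\left(C,D \right)} = 6 D + D = 7 D$)
$U{\left(-38 - 54,640 \right)} - 1336 \left(-111\right) = 7 \cdot 640 - 1336 \left(-111\right) = 4480 - -148296 = 4480 + 148296 = 152776$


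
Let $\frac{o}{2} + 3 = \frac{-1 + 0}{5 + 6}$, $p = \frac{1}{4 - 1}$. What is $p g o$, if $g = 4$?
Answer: $- \frac{272}{33} \approx -8.2424$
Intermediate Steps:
$p = \frac{1}{3} \approx 0.33333$
$o = - \frac{68}{11}$ ($o = -6 + 2 \frac{-1 + 0}{5 + 6} = -6 + 2 \left(- \frac{1}{11}\right) = -6 - \frac{2}{11} = - \frac{68}{11} \approx -6.1818$)
$p g o = \frac{1}{3} \cdot 4 \left(- \frac{68}{11}\right) = \frac{4}{3} \left(- \frac{68}{11}\right) = - \frac{272}{33}$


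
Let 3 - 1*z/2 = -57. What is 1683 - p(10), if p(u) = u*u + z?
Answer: 1463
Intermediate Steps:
z = 120 (z = 6 - 2*(-57) = 6 + 114 = 120)
p(u) = 120 + u² (p(u) = u*u + 120 = u² + 120 = 120 + u²)
1683 - p(10) = 1683 - (120 + 10²) = 1683 - (120 + 100) = 1683 - 1*220 = 1683 - 220 = 1463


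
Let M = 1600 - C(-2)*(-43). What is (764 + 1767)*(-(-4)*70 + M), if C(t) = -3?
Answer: 4431781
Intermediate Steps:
M = 1471 (M = 1600 - (-3)*(-43) = 1600 - 1*129 = 1600 - 129 = 1471)
(764 + 1767)*(-(-4)*70 + M) = (764 + 1767)*(-(-4)*70 + 1471) = 2531*(-4*(-70) + 1471) = 2531*(280 + 1471) = 2531*1751 = 4431781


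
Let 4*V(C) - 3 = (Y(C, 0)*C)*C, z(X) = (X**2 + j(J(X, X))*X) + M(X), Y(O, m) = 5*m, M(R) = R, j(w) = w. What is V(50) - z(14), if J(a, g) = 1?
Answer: -893/4 ≈ -223.25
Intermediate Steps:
z(X) = X**2 + 2*X (z(X) = (X**2 + 1*X) + X = (X**2 + X) + X = (X + X**2) + X = X**2 + 2*X)
V(C) = 3/4 (V(C) = 3/4 + (((5*0)*C)*C)/4 = 3/4 + ((0*C)*C)/4 = 3/4 + (0*C)/4 = 3/4 + (1/4)*0 = 3/4 + 0 = 3/4)
V(50) - z(14) = 3/4 - 14*(2 + 14) = 3/4 - 14*16 = 3/4 - 1*224 = 3/4 - 224 = -893/4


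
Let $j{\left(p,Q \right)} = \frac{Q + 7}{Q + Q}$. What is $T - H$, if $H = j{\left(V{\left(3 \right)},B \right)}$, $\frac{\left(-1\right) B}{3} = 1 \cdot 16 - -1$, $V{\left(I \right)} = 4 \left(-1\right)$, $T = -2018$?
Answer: $- \frac{102940}{51} \approx -2018.4$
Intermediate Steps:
$V{\left(I \right)} = -4$
$B = -51$ ($B = - 3 \left(1 \cdot 16 - -1\right) = - 3 \left(16 + 1\right) = \left(-3\right) 17 = -51$)
$j{\left(p,Q \right)} = \frac{7 + Q}{2 Q}$
$H = \frac{22}{51}$ ($H = \frac{7 - 51}{2 \left(-51\right)} = \frac{1}{2} \left(- \frac{1}{51}\right) \left(-44\right) = \frac{22}{51} \approx 0.43137$)
$T - H = -2018 - \frac{22}{51} = - \frac{102940}{51}$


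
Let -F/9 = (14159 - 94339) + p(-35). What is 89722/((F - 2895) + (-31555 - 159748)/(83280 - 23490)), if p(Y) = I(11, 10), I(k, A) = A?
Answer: 5364478380/42966995347 ≈ 0.12485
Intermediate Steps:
p(Y) = 10
F = 721530 (F = -9*((14159 - 94339) + 10) = -9*(-80180 + 10) = -9*(-80170) = 721530)
89722/((F - 2895) + (-31555 - 159748)/(83280 - 23490)) = 89722/((721530 - 2895) + (-31555 - 159748)/(83280 - 23490)) = 89722/(718635 - 191303/59790) = 89722/(42966995347/59790) = 89722*(59790/42966995347) = 5364478380/42966995347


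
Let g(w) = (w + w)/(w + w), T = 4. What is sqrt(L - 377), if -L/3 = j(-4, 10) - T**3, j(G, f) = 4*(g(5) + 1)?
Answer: I*sqrt(209) ≈ 14.457*I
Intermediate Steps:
g(w) = 1 (g(w) = (2*w)/((2*w)) = (2*w)*(1/(2*w)) = 1)
j(G, f) = 8 (j(G, f) = 4*(1 + 1) = 4*2 = 8)
L = 168 (L = -3*(8 - 1*4**3) = -3*(8 - 1*64) = -3*(8 - 64) = -3*(-56) = 168)
sqrt(L - 377) = sqrt(168 - 377) = sqrt(-209) = I*sqrt(209)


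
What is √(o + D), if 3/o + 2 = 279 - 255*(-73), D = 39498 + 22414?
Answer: √5524216837561/9446 ≈ 248.82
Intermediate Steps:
D = 61912
o = 3/18892 (o = 3/(-2 + (279 - 255*(-73))) = 3/(-2 + (279 + 18615)) = 3/(-2 + 18894) = 3/18892 ≈ 0.00015880)
√(o + D) = √(3/18892 + 61912) = √(1169641507/18892) = √5524216837561/9446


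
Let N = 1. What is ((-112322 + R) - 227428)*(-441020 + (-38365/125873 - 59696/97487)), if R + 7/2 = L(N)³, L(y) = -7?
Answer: 283156987332351845763/1887843254 ≈ 1.4999e+11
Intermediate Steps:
R = -693/2 (R = -7/2 + (-7)³ = -7/2 - 343 = -693/2 ≈ -346.50)
((-112322 + R) - 227428)*(-441020 + (-38365/125873 - 59696/97487)) = ((-112322 - 693/2) - 227428)*(-441020 + (-38365/125873 - 59696/97487)) = (-225337/2 - 227428)*(-441020 + (-38365*1/125873 - 59696*1/97487)) = -680193*(-441020 + (-38365/125873 - 4592/7499))/2 = -680193*(-441020 - 865707951/943921627)/2 = -680193/2*(-416289181647491/943921627) = 283156987332351845763/1887843254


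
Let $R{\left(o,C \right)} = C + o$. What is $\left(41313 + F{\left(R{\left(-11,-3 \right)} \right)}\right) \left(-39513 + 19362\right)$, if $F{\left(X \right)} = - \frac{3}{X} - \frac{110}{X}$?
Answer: $- \frac{11657252745}{14} \approx -8.3266 \cdot 10^{8}$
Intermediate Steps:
$F{\left(X \right)} = - \frac{113}{X}$
$\left(41313 + F{\left(R{\left(-11,-3 \right)} \right)}\right) \left(-39513 + 19362\right) = \left(41313 - \frac{113}{-3 - 11}\right) \left(-39513 + 19362\right) = \left(41313 - \frac{113}{-14}\right) \left(-20151\right) = \left(41313 - - \frac{113}{14}\right) \left(-20151\right) = \left(41313 + \frac{113}{14}\right) \left(-20151\right) = \frac{578495}{14} \left(-20151\right) = - \frac{11657252745}{14}$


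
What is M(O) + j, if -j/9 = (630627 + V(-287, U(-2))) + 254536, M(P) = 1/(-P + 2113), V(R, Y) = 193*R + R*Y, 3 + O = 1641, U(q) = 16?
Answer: -3527644499/475 ≈ -7.4266e+6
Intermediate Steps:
O = 1638 (O = -3 + 1641 = 1638)
M(P) = 1/(2113 - P)
j = -7426620 (j = -9*((630627 - 287*(193 + 16)) + 254536) = -9*((630627 - 287*209) + 254536) = -9*((630627 - 59983) + 254536) = -9*(570644 + 254536) = -9*825180 = -7426620)
M(O) + j = -1/(-2113 + 1638) - 7426620 = -1/(-475) - 7426620 = -1*(-1/475) - 7426620 = 1/475 - 7426620 = -3527644499/475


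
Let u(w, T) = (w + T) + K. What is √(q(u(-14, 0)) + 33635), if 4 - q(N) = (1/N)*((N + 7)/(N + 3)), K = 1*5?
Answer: √2724762/9 ≈ 183.41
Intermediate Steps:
K = 5
u(w, T) = 5 + T + w (u(w, T) = (w + T) + 5 = (T + w) + 5 = 5 + T + w)
q(N) = 4 - (7 + N)/(N*(3 + N)) (q(N) = 4 - 1/N*(N + 7)/(N + 3) = 4 - (7 + N)/(3 + N)/N = 4 - (7 + N)/(N*(3 + N)))
√(q(u(-14, 0)) + 33635) = √((-7 + 4*(5 + 0 - 14)² + 11*(5 + 0 - 14))/((5 + 0 - 14)*(3 + (5 + 0 - 14))) + 33635) = √((-7 + 4*(-9)² + 11*(-9))/((-9)*(3 - 9)) + 33635) = √(-⅑*(-7 + 4*81 - 99)/(-6) + 33635) = √(-⅑*(-⅙)*(-7 + 324 - 99) + 33635) = √(-⅑*(-⅙)*218 + 33635) = √(109/27 + 33635) = √(908254/27) = √2724762/9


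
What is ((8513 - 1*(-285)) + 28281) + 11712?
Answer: 48791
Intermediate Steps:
((8513 - 1*(-285)) + 28281) + 11712 = ((8513 + 285) + 28281) + 11712 = (8798 + 28281) + 11712 = 37079 + 11712 = 48791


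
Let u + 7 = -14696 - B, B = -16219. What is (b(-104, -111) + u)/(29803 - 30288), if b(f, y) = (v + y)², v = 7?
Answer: -12332/485 ≈ -25.427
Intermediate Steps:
u = 1516 (u = -7 + (-14696 - 1*(-16219)) = -7 + (-14696 + 16219) = -7 + 1523 = 1516)
b(f, y) = (7 + y)²
(b(-104, -111) + u)/(29803 - 30288) = ((7 - 111)² + 1516)/(29803 - 30288) = ((-104)² + 1516)/(-485) = (10816 + 1516)*(-1/485) = 12332*(-1/485) = -12332/485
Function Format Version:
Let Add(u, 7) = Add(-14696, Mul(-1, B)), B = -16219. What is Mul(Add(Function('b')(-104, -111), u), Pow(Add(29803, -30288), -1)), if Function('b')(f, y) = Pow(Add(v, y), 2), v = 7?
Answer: Rational(-12332, 485) ≈ -25.427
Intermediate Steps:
u = 1516 (u = Add(-7, Add(-14696, Mul(-1, -16219))) = Add(-7, Add(-14696, 16219)) = Add(-7, 1523) = 1516)
Function('b')(f, y) = Pow(Add(7, y), 2)
Mul(Add(Function('b')(-104, -111), u), Pow(Add(29803, -30288), -1)) = Mul(Add(Pow(Add(7, -111), 2), 1516), Pow(Add(29803, -30288), -1)) = Mul(Add(Pow(-104, 2), 1516), Pow(-485, -1)) = Mul(Add(10816, 1516), Rational(-1, 485)) = Mul(12332, Rational(-1, 485)) = Rational(-12332, 485)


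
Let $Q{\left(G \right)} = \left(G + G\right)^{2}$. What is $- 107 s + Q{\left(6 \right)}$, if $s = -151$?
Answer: $16301$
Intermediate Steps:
$Q{\left(G \right)} = 4 G^{2}$ ($Q{\left(G \right)} = \left(2 G\right)^{2} = 4 G^{2}$)
$- 107 s + Q{\left(6 \right)} = \left(-107\right) \left(-151\right) + 4 \cdot 6^{2} = 16157 + 4 \cdot 36 = 16157 + 144 = 16301$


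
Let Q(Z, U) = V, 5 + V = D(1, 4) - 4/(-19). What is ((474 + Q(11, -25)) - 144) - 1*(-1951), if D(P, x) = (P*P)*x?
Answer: 43324/19 ≈ 2280.2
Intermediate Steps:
D(P, x) = x*P**2 (D(P, x) = P**2*x = x*P**2)
V = -15/19 (V = -5 + (4*1**2 - 4/(-19)) = -5 + (4*1 - 4*(-1)/19) = -5 + (4 - 1*(-4/19)) = -5 + (4 + 4/19) = -5 + 80/19 = -15/19 ≈ -0.78947)
Q(Z, U) = -15/19
((474 + Q(11, -25)) - 144) - 1*(-1951) = ((474 - 15/19) - 144) - 1*(-1951) = (8991/19 - 144) + 1951 = 6255/19 + 1951 = 43324/19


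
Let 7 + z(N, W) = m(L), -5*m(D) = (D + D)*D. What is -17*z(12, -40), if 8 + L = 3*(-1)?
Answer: 4709/5 ≈ 941.80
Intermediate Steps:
L = -11 (L = -8 + 3*(-1) = -8 - 3 = -11)
m(D) = -2*D²/5 (m(D) = -(D + D)*D/5 = -2*D*D/5 = -2*D²/5)
z(N, W) = -277/5 (z(N, W) = -7 - ⅖*(-11)² = -7 - ⅖*121 = -7 - 242/5 = -277/5)
-17*z(12, -40) = -17*(-277)/5 = -1*(-4709/5) = 4709/5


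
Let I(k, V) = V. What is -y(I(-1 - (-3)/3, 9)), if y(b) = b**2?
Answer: -81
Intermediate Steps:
-y(I(-1 - (-3)/3, 9)) = -1*9**2 = -1*81 = -81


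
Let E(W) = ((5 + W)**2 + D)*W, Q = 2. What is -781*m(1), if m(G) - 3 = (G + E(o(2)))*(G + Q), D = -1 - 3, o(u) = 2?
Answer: -215556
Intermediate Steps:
D = -4
E(W) = W*(-4 + (5 + W)**2) (E(W) = ((5 + W)**2 - 4)*W = (-4 + (5 + W)**2)*W = W*(-4 + (5 + W)**2))
m(G) = 3 + (2 + G)*(90 + G) (m(G) = 3 + (G + 2*(-4 + (5 + 2)**2))*(G + 2) = 3 + (G + 2*(-4 + 7**2))*(2 + G) = 3 + (G + 2*(-4 + 49))*(2 + G) = 3 + (G + 2*45)*(2 + G) = 3 + (G + 90)*(2 + G) = 3 + (90 + G)*(2 + G) = 3 + (2 + G)*(90 + G))
-781*m(1) = -781*(183 + 1**2 + 92*1) = -781*(183 + 1 + 92) = -781*276 = -215556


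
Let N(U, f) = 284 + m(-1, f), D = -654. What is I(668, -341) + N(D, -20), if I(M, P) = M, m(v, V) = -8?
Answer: 944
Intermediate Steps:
N(U, f) = 276 (N(U, f) = 284 - 8 = 276)
I(668, -341) + N(D, -20) = 668 + 276 = 944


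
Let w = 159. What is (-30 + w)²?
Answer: 16641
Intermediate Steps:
(-30 + w)² = (-30 + 159)² = 129² = 16641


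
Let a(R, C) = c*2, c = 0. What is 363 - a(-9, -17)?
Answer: 363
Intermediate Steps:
a(R, C) = 0 (a(R, C) = 0*2 = 0)
363 - a(-9, -17) = 363 - 1*0 = 363 + 0 = 363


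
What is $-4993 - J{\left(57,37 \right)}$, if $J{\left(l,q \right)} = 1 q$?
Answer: $-5030$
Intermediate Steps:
$J{\left(l,q \right)} = q$
$-4993 - J{\left(57,37 \right)} = -4993 - 37 = -5030$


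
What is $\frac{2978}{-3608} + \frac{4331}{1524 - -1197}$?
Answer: $\frac{3761555}{4908684} \approx 0.76631$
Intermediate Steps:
$\frac{2978}{-3608} + \frac{4331}{1524 - -1197} = 2978 \left(- \frac{1}{3608}\right) + \frac{4331}{1524 + 1197} = - \frac{1489}{1804} + \frac{4331}{2721} = \frac{3761555}{4908684}$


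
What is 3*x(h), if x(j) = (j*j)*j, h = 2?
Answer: 24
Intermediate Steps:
x(j) = j³ (x(j) = j²*j = j³)
3*x(h) = 3*2³ = 3*8 = 24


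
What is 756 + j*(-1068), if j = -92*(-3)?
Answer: -294012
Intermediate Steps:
j = 276
756 + j*(-1068) = 756 + 276*(-1068) = 756 - 294768 = -294012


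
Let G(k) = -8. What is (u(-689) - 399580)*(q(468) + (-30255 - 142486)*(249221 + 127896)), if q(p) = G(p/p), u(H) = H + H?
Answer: 26119834619861390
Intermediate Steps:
u(H) = 2*H
q(p) = -8
(u(-689) - 399580)*(q(468) + (-30255 - 142486)*(249221 + 127896)) = (2*(-689) - 399580)*(-8 + (-30255 - 142486)*(249221 + 127896)) = (-1378 - 399580)*(-8 - 172741*377117) = -400958*(-8 - 65143567697) = -400958*(-65143567705) = 26119834619861390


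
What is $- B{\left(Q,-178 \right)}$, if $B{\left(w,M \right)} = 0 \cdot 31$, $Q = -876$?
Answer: $0$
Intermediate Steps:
$B{\left(w,M \right)} = 0$
$- B{\left(Q,-178 \right)} = \left(-1\right) 0 = 0$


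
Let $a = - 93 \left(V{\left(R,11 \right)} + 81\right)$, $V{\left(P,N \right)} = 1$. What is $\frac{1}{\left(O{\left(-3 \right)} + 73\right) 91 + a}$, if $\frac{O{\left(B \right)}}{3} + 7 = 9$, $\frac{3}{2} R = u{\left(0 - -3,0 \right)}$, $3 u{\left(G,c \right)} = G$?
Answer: $- \frac{1}{437} \approx -0.0022883$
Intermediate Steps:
$u{\left(G,c \right)} = \frac{G}{3}$
$R = \frac{2}{3}$ ($R = \frac{2 \frac{0 - -3}{3}}{3} = \frac{2 \frac{0 + 3}{3}}{3} = \frac{2 \cdot \frac{1}{3} \cdot 3}{3} = \frac{2}{3} \cdot 1 = \frac{2}{3} \approx 0.66667$)
$O{\left(B \right)} = 6$ ($O{\left(B \right)} = -21 + 3 \cdot 9 = -21 + 27 = 6$)
$a = -7626$ ($a = - 93 \left(1 + 81\right) = \left(-93\right) 82 = -7626$)
$\frac{1}{\left(O{\left(-3 \right)} + 73\right) 91 + a} = \frac{1}{\left(6 + 73\right) 91 - 7626} = \frac{1}{79 \cdot 91 - 7626} = \frac{1}{7189 - 7626} = \frac{1}{-437} = - \frac{1}{437}$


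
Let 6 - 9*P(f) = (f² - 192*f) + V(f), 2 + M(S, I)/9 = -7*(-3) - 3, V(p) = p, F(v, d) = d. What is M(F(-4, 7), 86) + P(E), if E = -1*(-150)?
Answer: 828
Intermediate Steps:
M(S, I) = 144 (M(S, I) = -18 + 9*(-7*(-3) - 3) = -18 + 9*(21 - 3) = -18 + 9*18 = -18 + 162 = 144)
E = 150
P(f) = ⅔ - f²/9 + 191*f/9 (P(f) = ⅔ - ((f² - 192*f) + f)/9 = ⅔ - (f² - 191*f)/9 = ⅔ + (-f²/9 + 191*f/9) = ⅔ - f²/9 + 191*f/9)
M(F(-4, 7), 86) + P(E) = 144 + (⅔ - ⅑*150² + (191/9)*150) = 144 + (⅔ - ⅑*22500 + 9550/3) = 144 + (⅔ - 2500 + 9550/3) = 144 + 684 = 828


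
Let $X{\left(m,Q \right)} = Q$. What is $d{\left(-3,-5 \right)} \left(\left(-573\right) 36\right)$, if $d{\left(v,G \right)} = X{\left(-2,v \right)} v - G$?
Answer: $-288792$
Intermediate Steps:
$d{\left(v,G \right)} = v^{2} - G$ ($d{\left(v,G \right)} = v v - G = v^{2} - G$)
$d{\left(-3,-5 \right)} \left(\left(-573\right) 36\right) = \left(\left(-3\right)^{2} - -5\right) \left(\left(-573\right) 36\right) = \left(9 + 5\right) \left(-20628\right) = 14 \left(-20628\right) = -288792$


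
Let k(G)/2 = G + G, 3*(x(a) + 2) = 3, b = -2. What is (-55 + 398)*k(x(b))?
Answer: -1372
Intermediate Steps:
x(a) = -1 (x(a) = -2 + (⅓)*3 = -2 + 1 = -1)
k(G) = 4*G (k(G) = 2*(G + G) = 2*(2*G) = 4*G)
(-55 + 398)*k(x(b)) = (-55 + 398)*(4*(-1)) = 343*(-4) = -1372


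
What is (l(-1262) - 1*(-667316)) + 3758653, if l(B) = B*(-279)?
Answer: 4778067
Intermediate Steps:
l(B) = -279*B
(l(-1262) - 1*(-667316)) + 3758653 = (-279*(-1262) - 1*(-667316)) + 3758653 = (352098 + 667316) + 3758653 = 1019414 + 3758653 = 4778067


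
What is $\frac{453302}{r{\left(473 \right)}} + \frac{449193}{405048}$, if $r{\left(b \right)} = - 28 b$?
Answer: $- \frac{302142783}{9123224} \approx -33.118$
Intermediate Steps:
$\frac{453302}{r{\left(473 \right)}} + \frac{449193}{405048} = \frac{453302}{\left(-28\right) 473} + \frac{449193}{405048} = \frac{453302}{-13244} + 449193 \cdot \frac{1}{405048} = 453302 \left(- \frac{1}{13244}\right) + \frac{149731}{135016} = - \frac{226651}{6622} + \frac{149731}{135016} = - \frac{302142783}{9123224}$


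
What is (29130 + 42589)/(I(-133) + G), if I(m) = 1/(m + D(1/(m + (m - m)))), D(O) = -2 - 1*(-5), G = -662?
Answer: -9323470/86061 ≈ -108.34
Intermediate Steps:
D(O) = 3 (D(O) = -2 + 5 = 3)
I(m) = 1/(3 + m) (I(m) = 1/(m + 3) = 1/(3 + m))
(29130 + 42589)/(I(-133) + G) = (29130 + 42589)/(1/(3 - 133) - 662) = 71719/(1/(-130) - 662) = 71719/(-1/130 - 662) = 71719/(-86061/130) = 71719*(-130/86061) = -9323470/86061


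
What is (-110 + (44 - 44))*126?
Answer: -13860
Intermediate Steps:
(-110 + (44 - 44))*126 = (-110 + 0)*126 = -110*126 = -13860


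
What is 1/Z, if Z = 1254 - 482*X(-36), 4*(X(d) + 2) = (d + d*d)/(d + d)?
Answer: 4/17307 ≈ 0.00023112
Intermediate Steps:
X(d) = -2 + (d + d**2)/(8*d) (X(d) = -2 + ((d + d*d)/(d + d))/4 = -2 + ((d + d**2)/((2*d)))/4 = -2 + ((d + d**2)*(1/(2*d)))/4 = -2 + ((d + d**2)/(2*d))/4 = -2 + (d + d**2)/(8*d))
Z = 17307/4 (Z = 1254 - 482*(-15/8 + (1/8)*(-36)) = 1254 - 482*(-15/8 - 9/2) = 1254 - 482*(-51/8) = 1254 + 12291/4 = 17307/4 ≈ 4326.8)
1/Z = 1/(17307/4) = 4/17307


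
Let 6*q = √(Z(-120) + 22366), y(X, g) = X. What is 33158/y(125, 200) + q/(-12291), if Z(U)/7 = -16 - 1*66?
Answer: 33158/125 - 2*√1362/36873 ≈ 265.26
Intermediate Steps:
Z(U) = -574 (Z(U) = 7*(-16 - 1*66) = 7*(-16 - 66) = 7*(-82) = -574)
q = 2*√1362/3 (q = √(-574 + 22366)/6 = √21792/6 = (4*√1362)/6 = 2*√1362/3 ≈ 24.604)
33158/y(125, 200) + q/(-12291) = 33158/125 + (2*√1362/3)/(-12291) = 33158*(1/125) + (2*√1362/3)*(-1/12291) = 33158/125 - 2*√1362/36873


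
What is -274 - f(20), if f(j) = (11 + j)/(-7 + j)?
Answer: -3593/13 ≈ -276.38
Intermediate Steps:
f(j) = (11 + j)/(-7 + j)
-274 - f(20) = -274 - (11 + 20)/(-7 + 20) = -274 - 31/13 = -3593/13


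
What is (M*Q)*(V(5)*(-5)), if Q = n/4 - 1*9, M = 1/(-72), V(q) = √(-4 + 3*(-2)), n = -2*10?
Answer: -35*I*√10/36 ≈ -3.0744*I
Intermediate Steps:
n = -20
V(q) = I*√10 (V(q) = √(-4 - 6) = √(-10) = I*√10)
M = -1/72 ≈ -0.013889
Q = -14 (Q = -20/4 - 1*9 = -20*¼ - 9 = -5 - 9 = -14)
(M*Q)*(V(5)*(-5)) = (-1/72*(-14))*((I*√10)*(-5)) = 7*(-5*I*√10)/36 = -35*I*√10/36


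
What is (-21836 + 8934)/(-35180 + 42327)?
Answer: -12902/7147 ≈ -1.8052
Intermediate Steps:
(-21836 + 8934)/(-35180 + 42327) = -12902/7147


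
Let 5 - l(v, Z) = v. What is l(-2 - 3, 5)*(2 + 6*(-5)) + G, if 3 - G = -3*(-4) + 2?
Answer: -291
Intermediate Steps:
G = -11 (G = 3 - (-3*(-4) + 2) = 3 - (12 + 2) = 3 - 1*14 = 3 - 14 = -11)
l(v, Z) = 5 - v
l(-2 - 3, 5)*(2 + 6*(-5)) + G = (5 - (-2 - 3))*(2 + 6*(-5)) - 11 = (5 - 1*(-5))*(2 - 30) - 11 = (5 + 5)*(-28) - 11 = 10*(-28) - 11 = -280 - 11 = -291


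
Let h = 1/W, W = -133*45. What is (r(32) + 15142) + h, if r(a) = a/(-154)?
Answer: 996859879/65835 ≈ 15142.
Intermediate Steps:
r(a) = -a/154 (r(a) = a*(-1/154) = -a/154)
W = -5985
h = -1/5985 (h = 1/(-5985) = -1/5985 ≈ -0.00016708)
(r(32) + 15142) + h = (-1/154*32 + 15142) - 1/5985 = (-16/77 + 15142) - 1/5985 = 1165918/77 - 1/5985 = 996859879/65835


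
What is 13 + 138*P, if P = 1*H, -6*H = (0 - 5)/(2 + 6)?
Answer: 219/8 ≈ 27.375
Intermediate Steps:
H = 5/48 (H = -(0 - 5)/(6*(2 + 6)) = -(-5)/(6*8) = -⅙*(-5/8) = 5/48 ≈ 0.10417)
P = 5/48 (P = 1*(5/48) = 5/48 ≈ 0.10417)
13 + 138*P = 13 + 138*(5/48) = 13 + 115/8 = 219/8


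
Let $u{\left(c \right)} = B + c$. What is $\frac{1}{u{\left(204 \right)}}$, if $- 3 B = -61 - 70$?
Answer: $\frac{3}{743} \approx 0.0040377$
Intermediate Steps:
$B = \frac{131}{3}$ ($B = - \frac{-61 - 70}{3} = \left(- \frac{1}{3}\right) \left(-131\right) = \frac{131}{3} \approx 43.667$)
$u{\left(c \right)} = \frac{131}{3} + c$
$\frac{1}{u{\left(204 \right)}} = \frac{1}{\frac{131}{3} + 204} = \frac{1}{\frac{743}{3}} = \frac{3}{743}$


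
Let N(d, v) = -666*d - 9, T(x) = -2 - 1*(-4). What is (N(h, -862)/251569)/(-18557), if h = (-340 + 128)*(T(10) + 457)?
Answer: -64807119/4668365933 ≈ -0.013882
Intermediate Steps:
T(x) = 2 (T(x) = -2 + 4 = 2)
h = -97308 (h = (-340 + 128)*(2 + 457) = -212*459 = -97308)
N(d, v) = -9 - 666*d
(N(h, -862)/251569)/(-18557) = ((-9 - 666*(-97308))/251569)/(-18557) = ((-9 + 64807128)*(1/251569))*(-1/18557) = (64807119*(1/251569))*(-1/18557) = (64807119/251569)*(-1/18557) = -64807119/4668365933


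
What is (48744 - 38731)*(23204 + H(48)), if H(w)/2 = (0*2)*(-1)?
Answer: 232341652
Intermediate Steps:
H(w) = 0 (H(w) = 2*((0*2)*(-1)) = 2*(0*(-1)) = 2*0 = 0)
(48744 - 38731)*(23204 + H(48)) = (48744 - 38731)*(23204 + 0) = 10013*23204 = 232341652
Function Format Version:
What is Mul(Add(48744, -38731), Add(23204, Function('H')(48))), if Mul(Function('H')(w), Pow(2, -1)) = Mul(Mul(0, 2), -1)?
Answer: 232341652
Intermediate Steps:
Function('H')(w) = 0 (Function('H')(w) = Mul(2, Mul(Mul(0, 2), -1)) = Mul(2, Mul(0, -1)) = Mul(2, 0) = 0)
Mul(Add(48744, -38731), Add(23204, Function('H')(48))) = Mul(Add(48744, -38731), Add(23204, 0)) = Mul(10013, 23204) = 232341652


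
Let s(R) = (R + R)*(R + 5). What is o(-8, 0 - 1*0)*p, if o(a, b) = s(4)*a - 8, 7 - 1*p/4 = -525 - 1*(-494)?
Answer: -88768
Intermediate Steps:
p = 152 (p = 28 - 4*(-525 - 1*(-494)) = 28 - 4*(-525 + 494) = 28 - 4*(-31) = 28 + 124 = 152)
s(R) = 2*R*(5 + R) (s(R) = (2*R)*(5 + R) = 2*R*(5 + R))
o(a, b) = -8 + 72*a (o(a, b) = (2*4*(5 + 4))*a - 8 = (2*4*9)*a - 8 = 72*a - 8 = -8 + 72*a)
o(-8, 0 - 1*0)*p = (-8 + 72*(-8))*152 = (-8 - 576)*152 = -584*152 = -88768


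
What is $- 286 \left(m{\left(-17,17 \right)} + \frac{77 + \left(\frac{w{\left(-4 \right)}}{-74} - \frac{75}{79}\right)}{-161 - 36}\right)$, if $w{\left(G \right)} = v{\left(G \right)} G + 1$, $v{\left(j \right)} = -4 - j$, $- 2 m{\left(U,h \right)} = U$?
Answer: $- \frac{1336279802}{575831} \approx -2320.6$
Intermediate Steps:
$m{\left(U,h \right)} = - \frac{U}{2}$
$w{\left(G \right)} = 1 + G \left(-4 - G\right)$ ($w{\left(G \right)} = \left(-4 - G\right) G + 1 = G \left(-4 - G\right) + 1 = 1 + G \left(-4 - G\right)$)
$- 286 \left(m{\left(-17,17 \right)} + \frac{77 + \left(\frac{w{\left(-4 \right)}}{-74} - \frac{75}{79}\right)}{-161 - 36}\right) = - 286 \left(\left(- \frac{1}{2}\right) \left(-17\right) + \frac{77 - \left(\frac{75}{79} - \frac{1 - - 4 \left(4 - 4\right)}{-74}\right)}{-161 - 36}\right) = - 286 \left(\frac{17}{2} + \frac{77 - \left(\frac{75}{79} - \left(1 - \left(-4\right) 0\right) \left(- \frac{1}{74}\right)\right)}{-197}\right) = - 286 \left(\frac{17}{2} + \left(77 - \left(\frac{75}{79} - \left(1 + 0\right) \left(- \frac{1}{74}\right)\right)\right) \left(- \frac{1}{197}\right)\right) = - 286 \left(\frac{17}{2} + \left(77 + \left(1 \left(- \frac{1}{74}\right) - \frac{75}{79}\right)\right) \left(- \frac{1}{197}\right)\right) = - 286 \left(\frac{17}{2} + \left(77 - \frac{5629}{5846}\right) \left(- \frac{1}{197}\right)\right) = - 286 \left(\frac{17}{2} + \frac{444513}{5846} \left(- \frac{1}{197}\right)\right) = - 286 \left(\frac{17}{2} - \frac{444513}{1151662}\right) = \left(-286\right) \frac{4672307}{575831} = - \frac{1336279802}{575831}$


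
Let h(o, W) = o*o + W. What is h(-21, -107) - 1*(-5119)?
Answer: 5453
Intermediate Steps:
h(o, W) = W + o**2 (h(o, W) = o**2 + W = W + o**2)
h(-21, -107) - 1*(-5119) = (-107 + (-21)**2) - 1*(-5119) = (-107 + 441) + 5119 = 334 + 5119 = 5453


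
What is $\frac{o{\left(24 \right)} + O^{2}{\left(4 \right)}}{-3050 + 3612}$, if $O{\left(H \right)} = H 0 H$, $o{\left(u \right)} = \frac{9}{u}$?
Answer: $\frac{3}{4496} \approx 0.00066726$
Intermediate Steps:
$O{\left(H \right)} = 0$ ($O{\left(H \right)} = 0 H = 0$)
$\frac{o{\left(24 \right)} + O^{2}{\left(4 \right)}}{-3050 + 3612} = \frac{\frac{9}{24} + 0^{2}}{-3050 + 3612} = \frac{9 \cdot \frac{1}{24} + 0}{562} = \left(\frac{3}{8} + 0\right) \frac{1}{562} = \frac{3}{8} \cdot \frac{1}{562} = \frac{3}{4496}$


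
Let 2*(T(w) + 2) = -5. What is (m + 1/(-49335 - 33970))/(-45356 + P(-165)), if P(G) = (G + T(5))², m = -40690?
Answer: 13558721804/5540032415 ≈ 2.4474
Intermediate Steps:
T(w) = -9/2 (T(w) = -2 + (½)*(-5) = -2 - 5/2 = -9/2)
P(G) = (-9/2 + G)² (P(G) = (G - 9/2)² = (-9/2 + G)²)
(m + 1/(-49335 - 33970))/(-45356 + P(-165)) = (-40690 + 1/(-49335 - 33970))/(-45356 + (-9 + 2*(-165))²/4) = (-40690 + 1/(-83305))/(-45356 + (-9 - 330)²/4) = (-40690 - 1/83305)/(-45356 + (¼)*(-339)²) = -3389680451/(83305*(-45356 + (¼)*114921)) = -3389680451/(83305*(-45356 + 114921/4)) = -3389680451/(83305*(-66503/4)) = -3389680451/83305*(-4/66503) = 13558721804/5540032415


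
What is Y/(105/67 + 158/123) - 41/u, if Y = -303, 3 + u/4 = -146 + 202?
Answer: -530332417/4982212 ≈ -106.45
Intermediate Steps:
u = 212 (u = -12 + 4*(-146 + 202) = -12 + 4*56 = -12 + 224 = 212)
Y/(105/67 + 158/123) - 41/u = -303/(105/67 + 158/123) - 41/212 = -303/23501/8241 - 41/212 = -303*8241/23501 - 41/212 = -2497023/23501 - 41/212 = -530332417/4982212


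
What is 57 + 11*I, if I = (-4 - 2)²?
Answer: 453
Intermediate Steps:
I = 36 (I = (-6)² = 36)
57 + 11*I = 57 + 11*36 = 57 + 396 = 453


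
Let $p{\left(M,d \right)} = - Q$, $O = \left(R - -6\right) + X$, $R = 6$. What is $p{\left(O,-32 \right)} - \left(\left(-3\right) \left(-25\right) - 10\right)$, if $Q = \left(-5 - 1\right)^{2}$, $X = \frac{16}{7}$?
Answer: $-101$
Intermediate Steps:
$X = \frac{16}{7}$ ($X = 16 \cdot \frac{1}{7} = \frac{16}{7} \approx 2.2857$)
$O = \frac{100}{7}$ ($O = \left(6 - -6\right) + \frac{16}{7} = \left(6 + 6\right) + \frac{16}{7} = 12 + \frac{16}{7} = \frac{100}{7} \approx 14.286$)
$Q = 36$ ($Q = \left(-6\right)^{2} = 36$)
$p{\left(M,d \right)} = -36$ ($p{\left(M,d \right)} = \left(-1\right) 36 = -36$)
$p{\left(O,-32 \right)} - \left(\left(-3\right) \left(-25\right) - 10\right) = -36 - \left(\left(-3\right) \left(-25\right) - 10\right) = -36 - \left(75 - 10\right) = -36 - 65 = -101$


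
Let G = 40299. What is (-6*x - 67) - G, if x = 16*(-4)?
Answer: -39982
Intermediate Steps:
x = -64
(-6*x - 67) - G = (-6*(-64) - 67) - 1*40299 = (384 - 67) - 40299 = 317 - 40299 = -39982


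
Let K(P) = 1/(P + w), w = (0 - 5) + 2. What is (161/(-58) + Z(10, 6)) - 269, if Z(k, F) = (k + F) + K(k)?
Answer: -103787/406 ≈ -255.63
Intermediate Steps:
w = -3 (w = -5 + 2 = -3)
K(P) = 1/(-3 + P) (K(P) = 1/(P - 3) = 1/(-3 + P))
Z(k, F) = F + k + 1/(-3 + k) (Z(k, F) = (k + F) + 1/(-3 + k) = (F + k) + 1/(-3 + k) = F + k + 1/(-3 + k))
(161/(-58) + Z(10, 6)) - 269 = (161/(-58) + (1 + (-3 + 10)*(6 + 10))/(-3 + 10)) - 269 = (161*(-1/58) + (1 + 7*16)/7) - 269 = (-161/58 + (1 + 112)/7) - 269 = (-161/58 + (⅐)*113) - 269 = (-161/58 + 113/7) - 269 = 5427/406 - 269 = -103787/406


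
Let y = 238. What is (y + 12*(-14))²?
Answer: 4900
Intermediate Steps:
(y + 12*(-14))² = (238 + 12*(-14))² = (238 - 168)² = 70² = 4900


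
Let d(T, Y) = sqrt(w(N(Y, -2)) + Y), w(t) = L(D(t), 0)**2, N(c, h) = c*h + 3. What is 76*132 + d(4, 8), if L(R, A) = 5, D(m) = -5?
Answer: 10032 + sqrt(33) ≈ 10038.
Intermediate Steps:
N(c, h) = 3 + c*h
w(t) = 25 (w(t) = 5**2 = 25)
d(T, Y) = sqrt(25 + Y)
76*132 + d(4, 8) = 76*132 + sqrt(25 + 8) = 10032 + sqrt(33)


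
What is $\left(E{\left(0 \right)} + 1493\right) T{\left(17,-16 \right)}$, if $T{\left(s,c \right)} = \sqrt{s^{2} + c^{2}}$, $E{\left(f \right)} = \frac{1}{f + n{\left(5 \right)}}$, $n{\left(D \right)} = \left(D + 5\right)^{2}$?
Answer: $\frac{149301 \sqrt{545}}{100} \approx 34855.0$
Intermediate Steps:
$n{\left(D \right)} = \left(5 + D\right)^{2}$
$E{\left(f \right)} = \frac{1}{100 + f}$ ($E{\left(f \right)} = \frac{1}{f + \left(5 + 5\right)^{2}} = \frac{1}{f + 10^{2}} = \frac{1}{f + 100} = \frac{1}{100 + f}$)
$T{\left(s,c \right)} = \sqrt{c^{2} + s^{2}}$
$\left(E{\left(0 \right)} + 1493\right) T{\left(17,-16 \right)} = \left(\frac{1}{100 + 0} + 1493\right) \sqrt{\left(-16\right)^{2} + 17^{2}} = \left(\frac{1}{100} + 1493\right) \sqrt{256 + 289} = \left(\frac{1}{100} + 1493\right) \sqrt{545} = \frac{149301 \sqrt{545}}{100}$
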